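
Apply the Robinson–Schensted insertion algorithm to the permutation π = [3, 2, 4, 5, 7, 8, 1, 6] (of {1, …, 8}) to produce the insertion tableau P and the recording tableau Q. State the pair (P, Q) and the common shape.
P = [1, 4, 5, 6, 8] / [2, 7] / [3];  Q = [1, 3, 4, 5, 6] / [2, 8] / [7];  common shape = (5, 2, 1)

Row-insert the values π_1, π_2, … into P one at a time, bumping the leftmost entry strictly greater than the inserted value down to the next row. The recording tableau Q records, in position (i, j), the step at which that cell was added to P.
  Insert 3 (step 1): P = [3];  Q = [1]
  Insert 2 (step 2): P = [2] / [3];  Q = [1] / [2]
  Insert 4 (step 3): P = [2, 4] / [3];  Q = [1, 3] / [2]
  Insert 5 (step 4): P = [2, 4, 5] / [3];  Q = [1, 3, 4] / [2]
  Insert 7 (step 5): P = [2, 4, 5, 7] / [3];  Q = [1, 3, 4, 5] / [2]
  Insert 8 (step 6): P = [2, 4, 5, 7, 8] / [3];  Q = [1, 3, 4, 5, 6] / [2]
  Insert 1 (step 7): P = [1, 4, 5, 7, 8] / [2] / [3];  Q = [1, 3, 4, 5, 6] / [2] / [7]
  Insert 6 (step 8): P = [1, 4, 5, 6, 8] / [2, 7] / [3];  Q = [1, 3, 4, 5, 6] / [2, 8] / [7]
Final shape: (5, 2, 1).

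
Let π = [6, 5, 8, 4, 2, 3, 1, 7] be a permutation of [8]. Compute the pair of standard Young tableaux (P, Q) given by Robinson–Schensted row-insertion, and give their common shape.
P = [1, 3, 7] / [2, 8] / [4] / [5] / [6];  Q = [1, 3, 8] / [2, 6] / [4] / [5] / [7];  common shape = (3, 2, 1, 1, 1)

Row-insert the values π_1, π_2, … into P one at a time, bumping the leftmost entry strictly greater than the inserted value down to the next row. The recording tableau Q records, in position (i, j), the step at which that cell was added to P.
  Insert 6 (step 1): P = [6];  Q = [1]
  Insert 5 (step 2): P = [5] / [6];  Q = [1] / [2]
  Insert 8 (step 3): P = [5, 8] / [6];  Q = [1, 3] / [2]
  Insert 4 (step 4): P = [4, 8] / [5] / [6];  Q = [1, 3] / [2] / [4]
  Insert 2 (step 5): P = [2, 8] / [4] / [5] / [6];  Q = [1, 3] / [2] / [4] / [5]
  Insert 3 (step 6): P = [2, 3] / [4, 8] / [5] / [6];  Q = [1, 3] / [2, 6] / [4] / [5]
  Insert 1 (step 7): P = [1, 3] / [2, 8] / [4] / [5] / [6];  Q = [1, 3] / [2, 6] / [4] / [5] / [7]
  Insert 7 (step 8): P = [1, 3, 7] / [2, 8] / [4] / [5] / [6];  Q = [1, 3, 8] / [2, 6] / [4] / [5] / [7]
Final shape: (3, 2, 1, 1, 1).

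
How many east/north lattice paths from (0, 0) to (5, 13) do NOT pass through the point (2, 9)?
Number of paths = 6643

Total paths from (0, 0) to (5, 13): C(18, 5) = 8568. Paths through (2, 9): (paths (0, 0) → (2, 9)) × (paths (2, 9) → (5, 13)) = C(11, 2) · C(7, 3) = 55 · 35 = 1925. Avoidance count = 8568 − 1925 = 6643.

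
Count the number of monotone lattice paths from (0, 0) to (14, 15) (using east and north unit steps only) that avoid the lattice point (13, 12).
Number of paths = 56757560

Total paths from (0, 0) to (14, 15): C(29, 14) = 77558760. Paths through (13, 12): (paths (0, 0) → (13, 12)) × (paths (13, 12) → (14, 15)) = C(25, 13) · C(4, 1) = 5200300 · 4 = 20801200. Avoidance count = 77558760 − 20801200 = 56757560.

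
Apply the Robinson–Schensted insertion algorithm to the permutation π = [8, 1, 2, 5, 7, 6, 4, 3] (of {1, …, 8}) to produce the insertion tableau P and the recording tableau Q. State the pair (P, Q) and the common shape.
P = [1, 2, 3, 6] / [4] / [5] / [7] / [8];  Q = [1, 3, 4, 5] / [2] / [6] / [7] / [8];  common shape = (4, 1, 1, 1, 1)

Row-insert the values π_1, π_2, … into P one at a time, bumping the leftmost entry strictly greater than the inserted value down to the next row. The recording tableau Q records, in position (i, j), the step at which that cell was added to P.
  Insert 8 (step 1): P = [8];  Q = [1]
  Insert 1 (step 2): P = [1] / [8];  Q = [1] / [2]
  Insert 2 (step 3): P = [1, 2] / [8];  Q = [1, 3] / [2]
  Insert 5 (step 4): P = [1, 2, 5] / [8];  Q = [1, 3, 4] / [2]
  Insert 7 (step 5): P = [1, 2, 5, 7] / [8];  Q = [1, 3, 4, 5] / [2]
  Insert 6 (step 6): P = [1, 2, 5, 6] / [7] / [8];  Q = [1, 3, 4, 5] / [2] / [6]
  Insert 4 (step 7): P = [1, 2, 4, 6] / [5] / [7] / [8];  Q = [1, 3, 4, 5] / [2] / [6] / [7]
  Insert 3 (step 8): P = [1, 2, 3, 6] / [4] / [5] / [7] / [8];  Q = [1, 3, 4, 5] / [2] / [6] / [7] / [8]
Final shape: (4, 1, 1, 1, 1).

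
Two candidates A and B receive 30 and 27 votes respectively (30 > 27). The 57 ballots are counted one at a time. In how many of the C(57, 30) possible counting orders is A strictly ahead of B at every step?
Strict-lead orderings = 738494264901008

Total orderings of the 57 votes with 30 for A: C(57, 30) = 14031391033119152. By the Bertrand ballot formula (Cycle Lemma / reflection principle), the number of orderings in which A is strictly ahead of B throughout is (p − q)/(p + q) · C(p + q, p) = (30 − 27)/(30 + 27) · 14031391033119152 = 738494264901008.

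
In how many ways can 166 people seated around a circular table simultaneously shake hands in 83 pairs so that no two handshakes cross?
C_83 = 68854441132780194707888052034668647142985206100

These noncrossing handshakes are counted by the Catalan number C_n = (1/(n + 1)) · C(2n, n). For n = 83: C_83 = (1/84) · C(166, 83) = 5783773055153536355462596370912166360010757312400/84 = 68854441132780194707888052034668647142985206100.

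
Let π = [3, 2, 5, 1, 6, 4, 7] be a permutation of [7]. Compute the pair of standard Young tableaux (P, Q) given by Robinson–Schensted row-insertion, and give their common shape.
P = [1, 4, 6, 7] / [2, 5] / [3];  Q = [1, 3, 5, 7] / [2, 6] / [4];  common shape = (4, 2, 1)

Row-insert the values π_1, π_2, … into P one at a time, bumping the leftmost entry strictly greater than the inserted value down to the next row. The recording tableau Q records, in position (i, j), the step at which that cell was added to P.
  Insert 3 (step 1): P = [3];  Q = [1]
  Insert 2 (step 2): P = [2] / [3];  Q = [1] / [2]
  Insert 5 (step 3): P = [2, 5] / [3];  Q = [1, 3] / [2]
  Insert 1 (step 4): P = [1, 5] / [2] / [3];  Q = [1, 3] / [2] / [4]
  Insert 6 (step 5): P = [1, 5, 6] / [2] / [3];  Q = [1, 3, 5] / [2] / [4]
  Insert 4 (step 6): P = [1, 4, 6] / [2, 5] / [3];  Q = [1, 3, 5] / [2, 6] / [4]
  Insert 7 (step 7): P = [1, 4, 6, 7] / [2, 5] / [3];  Q = [1, 3, 5, 7] / [2, 6] / [4]
Final shape: (4, 2, 1).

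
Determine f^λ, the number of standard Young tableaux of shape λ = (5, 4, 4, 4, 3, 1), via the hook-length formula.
# SYT of shape (5, 4, 4, 4, 3, 1) = 157134978

Hook-length formula: f^λ = n! / Π hook(c), product over all cells c of the Young diagram. For λ = (5, 4, 4, 4, 3, 1), n = 21 boxes. Hook lengths by row (left-to-right, top-to-bottom): [10, 8, 7, 5, 1]; [8, 6, 5, 3]; [7, 5, 4, 2]; [6, 4, 3, 1]; [4, 2, 1]; [1]. Product of hooks = 325140480000. So f^λ = 21! / 325140480000 = 51090942171709440000 / 325140480000 = 157134978.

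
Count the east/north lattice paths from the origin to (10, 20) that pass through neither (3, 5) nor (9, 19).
Number of paths = 11021871

Inclusion–exclusion. Total paths: C(30, 10) = 30045015. Through P₁: C(8, 3)·C(22, 7) = 9550464. Through P₂: C(28, 9)·C(2, 1) = 13813800. Since P₁ is strictly southwest of P₂, a monotone path through both must visit P₁ then P₂; paths through both = C(8, 3)·C(20, 6)·C(2, 1) = 4341120. Avoid both = 30045015 − 9550464 − 13813800 + 4341120 = 11021871.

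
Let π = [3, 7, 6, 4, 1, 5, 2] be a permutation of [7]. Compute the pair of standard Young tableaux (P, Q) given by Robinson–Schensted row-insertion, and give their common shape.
P = [1, 2, 5] / [3, 4] / [6] / [7];  Q = [1, 2, 6] / [3, 7] / [4] / [5];  common shape = (3, 2, 1, 1)

Row-insert the values π_1, π_2, … into P one at a time, bumping the leftmost entry strictly greater than the inserted value down to the next row. The recording tableau Q records, in position (i, j), the step at which that cell was added to P.
  Insert 3 (step 1): P = [3];  Q = [1]
  Insert 7 (step 2): P = [3, 7];  Q = [1, 2]
  Insert 6 (step 3): P = [3, 6] / [7];  Q = [1, 2] / [3]
  Insert 4 (step 4): P = [3, 4] / [6] / [7];  Q = [1, 2] / [3] / [4]
  Insert 1 (step 5): P = [1, 4] / [3] / [6] / [7];  Q = [1, 2] / [3] / [4] / [5]
  Insert 5 (step 6): P = [1, 4, 5] / [3] / [6] / [7];  Q = [1, 2, 6] / [3] / [4] / [5]
  Insert 2 (step 7): P = [1, 2, 5] / [3, 4] / [6] / [7];  Q = [1, 2, 6] / [3, 7] / [4] / [5]
Final shape: (3, 2, 1, 1).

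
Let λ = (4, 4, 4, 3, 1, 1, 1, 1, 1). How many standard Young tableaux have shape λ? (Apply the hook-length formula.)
# SYT of shape (4, 4, 4, 3, 1, 1, 1, 1, 1) = 22221108

Hook-length formula: f^λ = n! / Π hook(c), product over all cells c of the Young diagram. For λ = (4, 4, 4, 3, 1, 1, 1, 1, 1), n = 20 boxes. Hook lengths by row (left-to-right, top-to-bottom): [12, 6, 5, 3]; [11, 5, 4, 2]; [10, 4, 3, 1]; [8, 2, 1]; [5]; [4]; [3]; [2]; [1]. Product of hooks = 109486080000. So f^λ = 20! / 109486080000 = 2432902008176640000 / 109486080000 = 22221108.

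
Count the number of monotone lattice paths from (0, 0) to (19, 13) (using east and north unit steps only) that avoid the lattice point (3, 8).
Number of paths = 344016015

Total paths from (0, 0) to (19, 13): C(32, 19) = 347373600. Paths through (3, 8): (paths (0, 0) → (3, 8)) × (paths (3, 8) → (19, 13)) = C(11, 3) · C(21, 16) = 165 · 20349 = 3357585. Avoidance count = 347373600 − 3357585 = 344016015.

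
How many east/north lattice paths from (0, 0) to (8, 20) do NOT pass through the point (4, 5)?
Number of paths = 2619729

Total paths from (0, 0) to (8, 20): C(28, 8) = 3108105. Paths through (4, 5): (paths (0, 0) → (4, 5)) × (paths (4, 5) → (8, 20)) = C(9, 4) · C(19, 4) = 126 · 3876 = 488376. Avoidance count = 3108105 − 488376 = 2619729.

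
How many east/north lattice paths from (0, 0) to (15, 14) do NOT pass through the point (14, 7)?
Number of paths = 76628520

Total paths from (0, 0) to (15, 14): C(29, 15) = 77558760. Paths through (14, 7): (paths (0, 0) → (14, 7)) × (paths (14, 7) → (15, 14)) = C(21, 14) · C(8, 1) = 116280 · 8 = 930240. Avoidance count = 77558760 − 930240 = 76628520.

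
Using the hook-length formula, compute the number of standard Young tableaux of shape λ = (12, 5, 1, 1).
# SYT of shape (12, 5, 1, 1) = 403104

Hook-length formula: f^λ = n! / Π hook(c), product over all cells c of the Young diagram. For λ = (12, 5, 1, 1), n = 19 boxes. Hook lengths by row (left-to-right, top-to-bottom): [15, 12, 11, 10, 9, 7, 6, 5, 4, 3, 2, 1]; [7, 4, 3, 2, 1]; [2]; [1]. Product of hooks = 301771008000. So f^λ = 19! / 301771008000 = 121645100408832000 / 301771008000 = 403104.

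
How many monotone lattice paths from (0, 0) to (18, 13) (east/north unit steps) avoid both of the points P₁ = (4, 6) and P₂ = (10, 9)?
Number of paths = 144838965

Inclusion–exclusion. Total paths: C(31, 18) = 206253075. Through P₁: C(10, 4)·C(21, 14) = 24418800. Through P₂: C(19, 10)·C(12, 8) = 45727110. Since P₁ is strictly southwest of P₂, a monotone path through both must visit P₁ then P₂; paths through both = C(10, 4)·C(9, 6)·C(12, 8) = 8731800. Avoid both = 206253075 − 24418800 − 45727110 + 8731800 = 144838965.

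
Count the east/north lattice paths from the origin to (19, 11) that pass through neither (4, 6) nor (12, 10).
Number of paths = 47029892

Inclusion–exclusion. Total paths: C(30, 19) = 54627300. Through P₁: C(10, 4)·C(20, 15) = 3255840. Through P₂: C(22, 12)·C(8, 7) = 5173168. Since P₁ is strictly southwest of P₂, a monotone path through both must visit P₁ then P₂; paths through both = C(10, 4)·C(12, 8)·C(8, 7) = 831600. Avoid both = 54627300 − 3255840 − 5173168 + 831600 = 47029892.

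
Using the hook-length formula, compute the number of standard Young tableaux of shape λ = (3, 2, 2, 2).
# SYT of shape (3, 2, 2, 2) = 84

Hook-length formula: f^λ = n! / Π hook(c), product over all cells c of the Young diagram. For λ = (3, 2, 2, 2), n = 9 boxes. Hook lengths by row (left-to-right, top-to-bottom): [6, 5, 1]; [4, 3]; [3, 2]; [2, 1]. Product of hooks = 4320. So f^λ = 9! / 4320 = 362880 / 4320 = 84.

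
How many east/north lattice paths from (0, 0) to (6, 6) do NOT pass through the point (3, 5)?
Number of paths = 700

Total paths from (0, 0) to (6, 6): C(12, 6) = 924. Paths through (3, 5): (paths (0, 0) → (3, 5)) × (paths (3, 5) → (6, 6)) = C(8, 3) · C(4, 3) = 56 · 4 = 224. Avoidance count = 924 − 224 = 700.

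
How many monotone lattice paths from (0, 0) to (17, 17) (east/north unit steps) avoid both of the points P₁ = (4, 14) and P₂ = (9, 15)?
Number of paths = 2273881140

Inclusion–exclusion. Total paths: C(34, 17) = 2333606220. Through P₁: C(18, 4)·C(16, 13) = 1713600. Through P₂: C(24, 9)·C(10, 8) = 58837680. Since P₁ is strictly southwest of P₂, a monotone path through both must visit P₁ then P₂; paths through both = C(18, 4)·C(6, 5)·C(10, 8) = 826200. Avoid both = 2333606220 − 1713600 − 58837680 + 826200 = 2273881140.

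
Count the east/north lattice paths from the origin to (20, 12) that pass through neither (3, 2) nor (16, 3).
Number of paths = 140837255

Inclusion–exclusion. Total paths: C(32, 20) = 225792840. Through P₁: C(5, 3)·C(27, 17) = 84362850. Through P₂: C(19, 16)·C(13, 4) = 692835. Since P₁ is strictly southwest of P₂, a monotone path through both must visit P₁ then P₂; paths through both = C(5, 3)·C(14, 13)·C(13, 4) = 100100. Avoid both = 225792840 − 84362850 − 692835 + 100100 = 140837255.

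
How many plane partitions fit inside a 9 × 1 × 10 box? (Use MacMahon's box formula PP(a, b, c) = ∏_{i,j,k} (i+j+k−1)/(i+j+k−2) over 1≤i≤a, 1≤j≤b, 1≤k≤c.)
PP(9, 1, 10) = 92378

Evaluate the triple product over i = 1..9, j = 1..1, k = 1..10. The factors are (2/1) · (3/2) · (4/3) · (5/4) · (6/5) · (7/6) · (8/7) · (9/8) · … (90 factors total). The numerators and denominators telescope so the product is an integer; carrying out the multiplication exactly gives PP(9, 1, 10) = 92378.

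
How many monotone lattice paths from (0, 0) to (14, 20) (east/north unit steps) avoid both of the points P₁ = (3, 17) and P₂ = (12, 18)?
Number of paths = 872669730

Inclusion–exclusion. Total paths: C(34, 14) = 1391975640. Through P₁: C(20, 3)·C(14, 11) = 414960. Through P₂: C(30, 12)·C(4, 2) = 518959350. Since P₁ is strictly southwest of P₂, a monotone path through both must visit P₁ then P₂; paths through both = C(20, 3)·C(10, 9)·C(4, 2) = 68400. Avoid both = 1391975640 − 414960 − 518959350 + 68400 = 872669730.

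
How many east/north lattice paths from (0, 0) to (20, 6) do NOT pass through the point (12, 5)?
Number of paths = 174538

Total paths from (0, 0) to (20, 6): C(26, 20) = 230230. Paths through (12, 5): (paths (0, 0) → (12, 5)) × (paths (12, 5) → (20, 6)) = C(17, 12) · C(9, 8) = 6188 · 9 = 55692. Avoidance count = 230230 − 55692 = 174538.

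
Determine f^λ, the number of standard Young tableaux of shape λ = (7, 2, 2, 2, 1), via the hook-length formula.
# SYT of shape (7, 2, 2, 2, 1) = 20384

Hook-length formula: f^λ = n! / Π hook(c), product over all cells c of the Young diagram. For λ = (7, 2, 2, 2, 1), n = 14 boxes. Hook lengths by row (left-to-right, top-to-bottom): [11, 9, 5, 4, 3, 2, 1]; [5, 3]; [4, 2]; [3, 1]; [1]. Product of hooks = 4276800. So f^λ = 14! / 4276800 = 87178291200 / 4276800 = 20384.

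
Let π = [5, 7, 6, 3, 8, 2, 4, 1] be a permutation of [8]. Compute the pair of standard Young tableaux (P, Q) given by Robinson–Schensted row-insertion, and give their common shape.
P = [1, 4, 8] / [2, 6] / [3] / [5] / [7];  Q = [1, 2, 5] / [3, 7] / [4] / [6] / [8];  common shape = (3, 2, 1, 1, 1)

Row-insert the values π_1, π_2, … into P one at a time, bumping the leftmost entry strictly greater than the inserted value down to the next row. The recording tableau Q records, in position (i, j), the step at which that cell was added to P.
  Insert 5 (step 1): P = [5];  Q = [1]
  Insert 7 (step 2): P = [5, 7];  Q = [1, 2]
  Insert 6 (step 3): P = [5, 6] / [7];  Q = [1, 2] / [3]
  Insert 3 (step 4): P = [3, 6] / [5] / [7];  Q = [1, 2] / [3] / [4]
  Insert 8 (step 5): P = [3, 6, 8] / [5] / [7];  Q = [1, 2, 5] / [3] / [4]
  Insert 2 (step 6): P = [2, 6, 8] / [3] / [5] / [7];  Q = [1, 2, 5] / [3] / [4] / [6]
  Insert 4 (step 7): P = [2, 4, 8] / [3, 6] / [5] / [7];  Q = [1, 2, 5] / [3, 7] / [4] / [6]
  Insert 1 (step 8): P = [1, 4, 8] / [2, 6] / [3] / [5] / [7];  Q = [1, 2, 5] / [3, 7] / [4] / [6] / [8]
Final shape: (3, 2, 1, 1, 1).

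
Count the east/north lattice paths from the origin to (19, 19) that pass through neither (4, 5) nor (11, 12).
Number of paths = 19654938030

Inclusion–exclusion. Total paths: C(38, 19) = 35345263800. Through P₁: C(9, 4)·C(29, 15) = 9772403760. Through P₂: C(23, 11)·C(15, 8) = 8700621930. Since P₁ is strictly southwest of P₂, a monotone path through both must visit P₁ then P₂; paths through both = C(9, 4)·C(14, 7)·C(15, 8) = 2782699920. Avoid both = 35345263800 − 9772403760 − 8700621930 + 2782699920 = 19654938030.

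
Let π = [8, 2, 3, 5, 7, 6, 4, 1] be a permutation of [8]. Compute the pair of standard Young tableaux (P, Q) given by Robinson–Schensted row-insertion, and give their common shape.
P = [1, 3, 4, 6] / [2] / [5] / [7] / [8];  Q = [1, 3, 4, 5] / [2] / [6] / [7] / [8];  common shape = (4, 1, 1, 1, 1)

Row-insert the values π_1, π_2, … into P one at a time, bumping the leftmost entry strictly greater than the inserted value down to the next row. The recording tableau Q records, in position (i, j), the step at which that cell was added to P.
  Insert 8 (step 1): P = [8];  Q = [1]
  Insert 2 (step 2): P = [2] / [8];  Q = [1] / [2]
  Insert 3 (step 3): P = [2, 3] / [8];  Q = [1, 3] / [2]
  Insert 5 (step 4): P = [2, 3, 5] / [8];  Q = [1, 3, 4] / [2]
  Insert 7 (step 5): P = [2, 3, 5, 7] / [8];  Q = [1, 3, 4, 5] / [2]
  Insert 6 (step 6): P = [2, 3, 5, 6] / [7] / [8];  Q = [1, 3, 4, 5] / [2] / [6]
  Insert 4 (step 7): P = [2, 3, 4, 6] / [5] / [7] / [8];  Q = [1, 3, 4, 5] / [2] / [6] / [7]
  Insert 1 (step 8): P = [1, 3, 4, 6] / [2] / [5] / [7] / [8];  Q = [1, 3, 4, 5] / [2] / [6] / [7] / [8]
Final shape: (4, 1, 1, 1, 1).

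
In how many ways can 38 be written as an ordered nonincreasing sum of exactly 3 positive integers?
p(38, 3 parts) = 120

Partitions of n into exactly k parts are in bijection with partitions of n − k into at most k parts (subtract 1 from each part). So p(38, exactly 3) = p(35, parts ≤ 3). Computing via the recurrence p(m, j) = p(m, j−1) + p(m−j, j) gives 120.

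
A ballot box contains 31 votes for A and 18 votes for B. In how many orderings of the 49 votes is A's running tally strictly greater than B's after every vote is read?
Strict-lead orderings = 3065415516592

Total orderings of the 49 votes with 31 for A: C(49, 31) = 11554258485616. By the Bertrand ballot formula (Cycle Lemma / reflection principle), the number of orderings in which A is strictly ahead of B throughout is (p − q)/(p + q) · C(p + q, p) = (31 − 18)/(31 + 18) · 11554258485616 = 3065415516592.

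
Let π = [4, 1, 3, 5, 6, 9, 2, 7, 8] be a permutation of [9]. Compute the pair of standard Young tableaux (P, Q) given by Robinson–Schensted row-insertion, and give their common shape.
P = [1, 2, 5, 6, 7, 8] / [3, 9] / [4];  Q = [1, 3, 4, 5, 6, 9] / [2, 8] / [7];  common shape = (6, 2, 1)

Row-insert the values π_1, π_2, … into P one at a time, bumping the leftmost entry strictly greater than the inserted value down to the next row. The recording tableau Q records, in position (i, j), the step at which that cell was added to P.
  Insert 4 (step 1): P = [4];  Q = [1]
  Insert 1 (step 2): P = [1] / [4];  Q = [1] / [2]
  Insert 3 (step 3): P = [1, 3] / [4];  Q = [1, 3] / [2]
  Insert 5 (step 4): P = [1, 3, 5] / [4];  Q = [1, 3, 4] / [2]
  Insert 6 (step 5): P = [1, 3, 5, 6] / [4];  Q = [1, 3, 4, 5] / [2]
  Insert 9 (step 6): P = [1, 3, 5, 6, 9] / [4];  Q = [1, 3, 4, 5, 6] / [2]
  Insert 2 (step 7): P = [1, 2, 5, 6, 9] / [3] / [4];  Q = [1, 3, 4, 5, 6] / [2] / [7]
  Insert 7 (step 8): P = [1, 2, 5, 6, 7] / [3, 9] / [4];  Q = [1, 3, 4, 5, 6] / [2, 8] / [7]
  Insert 8 (step 9): P = [1, 2, 5, 6, 7, 8] / [3, 9] / [4];  Q = [1, 3, 4, 5, 6, 9] / [2, 8] / [7]
Final shape: (6, 2, 1).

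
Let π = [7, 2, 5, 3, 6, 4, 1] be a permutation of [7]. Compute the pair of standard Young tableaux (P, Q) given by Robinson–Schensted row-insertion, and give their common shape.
P = [1, 3, 4] / [2, 6] / [5] / [7];  Q = [1, 3, 5] / [2, 6] / [4] / [7];  common shape = (3, 2, 1, 1)

Row-insert the values π_1, π_2, … into P one at a time, bumping the leftmost entry strictly greater than the inserted value down to the next row. The recording tableau Q records, in position (i, j), the step at which that cell was added to P.
  Insert 7 (step 1): P = [7];  Q = [1]
  Insert 2 (step 2): P = [2] / [7];  Q = [1] / [2]
  Insert 5 (step 3): P = [2, 5] / [7];  Q = [1, 3] / [2]
  Insert 3 (step 4): P = [2, 3] / [5] / [7];  Q = [1, 3] / [2] / [4]
  Insert 6 (step 5): P = [2, 3, 6] / [5] / [7];  Q = [1, 3, 5] / [2] / [4]
  Insert 4 (step 6): P = [2, 3, 4] / [5, 6] / [7];  Q = [1, 3, 5] / [2, 6] / [4]
  Insert 1 (step 7): P = [1, 3, 4] / [2, 6] / [5] / [7];  Q = [1, 3, 5] / [2, 6] / [4] / [7]
Final shape: (3, 2, 1, 1).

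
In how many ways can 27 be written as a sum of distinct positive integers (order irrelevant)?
q(27) = 192

A partition into distinct parts is a strictly decreasing sequence summing to n. The recurrence d(n, m) = d(n, m−1) + d(n−m, m−1) (use part m at most once) with q(n) = d(n, n) gives q(27) = 192. (Euler's theorem: # distinct-part partitions = # odd-part partitions.)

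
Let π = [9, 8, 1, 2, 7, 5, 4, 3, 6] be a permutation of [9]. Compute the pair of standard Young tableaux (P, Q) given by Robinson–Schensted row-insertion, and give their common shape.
P = [1, 2, 3, 6] / [4] / [5] / [7] / [8] / [9];  Q = [1, 4, 5, 9] / [2] / [3] / [6] / [7] / [8];  common shape = (4, 1, 1, 1, 1, 1)

Row-insert the values π_1, π_2, … into P one at a time, bumping the leftmost entry strictly greater than the inserted value down to the next row. The recording tableau Q records, in position (i, j), the step at which that cell was added to P.
  Insert 9 (step 1): P = [9];  Q = [1]
  Insert 8 (step 2): P = [8] / [9];  Q = [1] / [2]
  Insert 1 (step 3): P = [1] / [8] / [9];  Q = [1] / [2] / [3]
  Insert 2 (step 4): P = [1, 2] / [8] / [9];  Q = [1, 4] / [2] / [3]
  Insert 7 (step 5): P = [1, 2, 7] / [8] / [9];  Q = [1, 4, 5] / [2] / [3]
  Insert 5 (step 6): P = [1, 2, 5] / [7] / [8] / [9];  Q = [1, 4, 5] / [2] / [3] / [6]
  Insert 4 (step 7): P = [1, 2, 4] / [5] / [7] / [8] / [9];  Q = [1, 4, 5] / [2] / [3] / [6] / [7]
  Insert 3 (step 8): P = [1, 2, 3] / [4] / [5] / [7] / [8] / [9];  Q = [1, 4, 5] / [2] / [3] / [6] / [7] / [8]
  Insert 6 (step 9): P = [1, 2, 3, 6] / [4] / [5] / [7] / [8] / [9];  Q = [1, 4, 5, 9] / [2] / [3] / [6] / [7] / [8]
Final shape: (4, 1, 1, 1, 1, 1).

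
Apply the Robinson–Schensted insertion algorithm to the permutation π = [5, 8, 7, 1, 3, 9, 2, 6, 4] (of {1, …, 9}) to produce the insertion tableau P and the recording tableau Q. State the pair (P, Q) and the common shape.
P = [1, 2, 4] / [3, 6, 9] / [5, 7] / [8];  Q = [1, 2, 6] / [3, 5, 8] / [4, 9] / [7];  common shape = (3, 3, 2, 1)

Row-insert the values π_1, π_2, … into P one at a time, bumping the leftmost entry strictly greater than the inserted value down to the next row. The recording tableau Q records, in position (i, j), the step at which that cell was added to P.
  Insert 5 (step 1): P = [5];  Q = [1]
  Insert 8 (step 2): P = [5, 8];  Q = [1, 2]
  Insert 7 (step 3): P = [5, 7] / [8];  Q = [1, 2] / [3]
  Insert 1 (step 4): P = [1, 7] / [5] / [8];  Q = [1, 2] / [3] / [4]
  Insert 3 (step 5): P = [1, 3] / [5, 7] / [8];  Q = [1, 2] / [3, 5] / [4]
  Insert 9 (step 6): P = [1, 3, 9] / [5, 7] / [8];  Q = [1, 2, 6] / [3, 5] / [4]
  Insert 2 (step 7): P = [1, 2, 9] / [3, 7] / [5] / [8];  Q = [1, 2, 6] / [3, 5] / [4] / [7]
  Insert 6 (step 8): P = [1, 2, 6] / [3, 7, 9] / [5] / [8];  Q = [1, 2, 6] / [3, 5, 8] / [4] / [7]
  Insert 4 (step 9): P = [1, 2, 4] / [3, 6, 9] / [5, 7] / [8];  Q = [1, 2, 6] / [3, 5, 8] / [4, 9] / [7]
Final shape: (3, 3, 2, 1).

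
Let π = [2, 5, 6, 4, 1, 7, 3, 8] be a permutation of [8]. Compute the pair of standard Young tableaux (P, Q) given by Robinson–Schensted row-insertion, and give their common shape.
P = [1, 3, 6, 7, 8] / [2, 4] / [5];  Q = [1, 2, 3, 6, 8] / [4, 7] / [5];  common shape = (5, 2, 1)

Row-insert the values π_1, π_2, … into P one at a time, bumping the leftmost entry strictly greater than the inserted value down to the next row. The recording tableau Q records, in position (i, j), the step at which that cell was added to P.
  Insert 2 (step 1): P = [2];  Q = [1]
  Insert 5 (step 2): P = [2, 5];  Q = [1, 2]
  Insert 6 (step 3): P = [2, 5, 6];  Q = [1, 2, 3]
  Insert 4 (step 4): P = [2, 4, 6] / [5];  Q = [1, 2, 3] / [4]
  Insert 1 (step 5): P = [1, 4, 6] / [2] / [5];  Q = [1, 2, 3] / [4] / [5]
  Insert 7 (step 6): P = [1, 4, 6, 7] / [2] / [5];  Q = [1, 2, 3, 6] / [4] / [5]
  Insert 3 (step 7): P = [1, 3, 6, 7] / [2, 4] / [5];  Q = [1, 2, 3, 6] / [4, 7] / [5]
  Insert 8 (step 8): P = [1, 3, 6, 7, 8] / [2, 4] / [5];  Q = [1, 2, 3, 6, 8] / [4, 7] / [5]
Final shape: (5, 2, 1).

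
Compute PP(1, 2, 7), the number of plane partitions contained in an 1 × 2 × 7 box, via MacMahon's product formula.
PP(1, 2, 7) = 36

Evaluate the triple product over i = 1..1, j = 1..2, k = 1..7. The factors are (2/1) · (3/2) · (4/3) · (5/4) · (6/5) · (7/6) · (8/7) · (3/2) · … (14 factors total). The numerators and denominators telescope so the product is an integer; carrying out the multiplication exactly gives PP(1, 2, 7) = 36.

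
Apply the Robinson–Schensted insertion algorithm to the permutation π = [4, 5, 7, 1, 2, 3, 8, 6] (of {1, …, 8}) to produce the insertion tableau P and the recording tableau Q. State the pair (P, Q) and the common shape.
P = [1, 2, 3, 6] / [4, 5, 7, 8];  Q = [1, 2, 3, 7] / [4, 5, 6, 8];  common shape = (4, 4)

Row-insert the values π_1, π_2, … into P one at a time, bumping the leftmost entry strictly greater than the inserted value down to the next row. The recording tableau Q records, in position (i, j), the step at which that cell was added to P.
  Insert 4 (step 1): P = [4];  Q = [1]
  Insert 5 (step 2): P = [4, 5];  Q = [1, 2]
  Insert 7 (step 3): P = [4, 5, 7];  Q = [1, 2, 3]
  Insert 1 (step 4): P = [1, 5, 7] / [4];  Q = [1, 2, 3] / [4]
  Insert 2 (step 5): P = [1, 2, 7] / [4, 5];  Q = [1, 2, 3] / [4, 5]
  Insert 3 (step 6): P = [1, 2, 3] / [4, 5, 7];  Q = [1, 2, 3] / [4, 5, 6]
  Insert 8 (step 7): P = [1, 2, 3, 8] / [4, 5, 7];  Q = [1, 2, 3, 7] / [4, 5, 6]
  Insert 6 (step 8): P = [1, 2, 3, 6] / [4, 5, 7, 8];  Q = [1, 2, 3, 7] / [4, 5, 6, 8]
Final shape: (4, 4).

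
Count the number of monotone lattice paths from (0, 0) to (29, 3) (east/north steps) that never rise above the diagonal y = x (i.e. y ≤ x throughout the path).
Number of paths = 4464

By the reflection principle (André's argument), the number of monotone paths to (29, 3) with n ≤ m that never go above y = x is C(32, 29) − C(32, 30) = 4960 − 496 = 4464.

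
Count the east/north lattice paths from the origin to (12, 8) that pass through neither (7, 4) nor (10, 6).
Number of paths = 56142

Inclusion–exclusion. Total paths: C(20, 12) = 125970. Through P₁: C(11, 7)·C(9, 5) = 41580. Through P₂: C(16, 10)·C(4, 2) = 48048. Since P₁ is strictly southwest of P₂, a monotone path through both must visit P₁ then P₂; paths through both = C(11, 7)·C(5, 3)·C(4, 2) = 19800. Avoid both = 125970 − 41580 − 48048 + 19800 = 56142.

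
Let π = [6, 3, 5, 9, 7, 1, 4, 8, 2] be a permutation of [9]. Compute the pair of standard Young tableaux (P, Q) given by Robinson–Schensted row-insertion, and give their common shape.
P = [1, 2, 7, 8] / [3, 4] / [5, 9] / [6];  Q = [1, 3, 4, 8] / [2, 5] / [6, 7] / [9];  common shape = (4, 2, 2, 1)

Row-insert the values π_1, π_2, … into P one at a time, bumping the leftmost entry strictly greater than the inserted value down to the next row. The recording tableau Q records, in position (i, j), the step at which that cell was added to P.
  Insert 6 (step 1): P = [6];  Q = [1]
  Insert 3 (step 2): P = [3] / [6];  Q = [1] / [2]
  Insert 5 (step 3): P = [3, 5] / [6];  Q = [1, 3] / [2]
  Insert 9 (step 4): P = [3, 5, 9] / [6];  Q = [1, 3, 4] / [2]
  Insert 7 (step 5): P = [3, 5, 7] / [6, 9];  Q = [1, 3, 4] / [2, 5]
  Insert 1 (step 6): P = [1, 5, 7] / [3, 9] / [6];  Q = [1, 3, 4] / [2, 5] / [6]
  Insert 4 (step 7): P = [1, 4, 7] / [3, 5] / [6, 9];  Q = [1, 3, 4] / [2, 5] / [6, 7]
  Insert 8 (step 8): P = [1, 4, 7, 8] / [3, 5] / [6, 9];  Q = [1, 3, 4, 8] / [2, 5] / [6, 7]
  Insert 2 (step 9): P = [1, 2, 7, 8] / [3, 4] / [5, 9] / [6];  Q = [1, 3, 4, 8] / [2, 5] / [6, 7] / [9]
Final shape: (4, 2, 2, 1).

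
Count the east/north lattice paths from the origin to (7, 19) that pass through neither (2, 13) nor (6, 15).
Number of paths = 345845

Inclusion–exclusion. Total paths: C(26, 7) = 657800. Through P₁: C(15, 2)·C(11, 5) = 48510. Through P₂: C(21, 6)·C(5, 1) = 271320. Since P₁ is strictly southwest of P₂, a monotone path through both must visit P₁ then P₂; paths through both = C(15, 2)·C(6, 4)·C(5, 1) = 7875. Avoid both = 657800 − 48510 − 271320 + 7875 = 345845.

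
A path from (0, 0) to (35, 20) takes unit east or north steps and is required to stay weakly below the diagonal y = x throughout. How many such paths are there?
Number of paths = 224461017760980

By the reflection principle (André's argument), the number of monotone paths to (35, 20) with n ≤ m that never go above y = x is C(55, 35) − C(55, 36) = 505037289962205 − 280576272201225 = 224461017760980.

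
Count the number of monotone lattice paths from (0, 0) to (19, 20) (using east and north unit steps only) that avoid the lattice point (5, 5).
Number of paths = 49378456890

Total paths from (0, 0) to (19, 20): C(39, 19) = 68923264410. Paths through (5, 5): (paths (0, 0) → (5, 5)) × (paths (5, 5) → (19, 20)) = C(10, 5) · C(29, 14) = 252 · 77558760 = 19544807520. Avoidance count = 68923264410 − 19544807520 = 49378456890.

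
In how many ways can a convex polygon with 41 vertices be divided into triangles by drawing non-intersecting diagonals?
C_39 = 680425371729975800390

These polygon triangulations are counted by the Catalan number C_n = (1/(n + 1)) · C(2n, n). For n = 39: C_39 = (1/40) · C(78, 39) = 27217014869199032015600/40 = 680425371729975800390.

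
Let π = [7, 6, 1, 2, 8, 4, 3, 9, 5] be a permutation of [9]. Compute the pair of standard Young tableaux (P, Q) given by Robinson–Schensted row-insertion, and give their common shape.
P = [1, 2, 3, 5] / [4, 8, 9] / [6] / [7];  Q = [1, 4, 5, 8] / [2, 6, 9] / [3] / [7];  common shape = (4, 3, 1, 1)

Row-insert the values π_1, π_2, … into P one at a time, bumping the leftmost entry strictly greater than the inserted value down to the next row. The recording tableau Q records, in position (i, j), the step at which that cell was added to P.
  Insert 7 (step 1): P = [7];  Q = [1]
  Insert 6 (step 2): P = [6] / [7];  Q = [1] / [2]
  Insert 1 (step 3): P = [1] / [6] / [7];  Q = [1] / [2] / [3]
  Insert 2 (step 4): P = [1, 2] / [6] / [7];  Q = [1, 4] / [2] / [3]
  Insert 8 (step 5): P = [1, 2, 8] / [6] / [7];  Q = [1, 4, 5] / [2] / [3]
  Insert 4 (step 6): P = [1, 2, 4] / [6, 8] / [7];  Q = [1, 4, 5] / [2, 6] / [3]
  Insert 3 (step 7): P = [1, 2, 3] / [4, 8] / [6] / [7];  Q = [1, 4, 5] / [2, 6] / [3] / [7]
  Insert 9 (step 8): P = [1, 2, 3, 9] / [4, 8] / [6] / [7];  Q = [1, 4, 5, 8] / [2, 6] / [3] / [7]
  Insert 5 (step 9): P = [1, 2, 3, 5] / [4, 8, 9] / [6] / [7];  Q = [1, 4, 5, 8] / [2, 6, 9] / [3] / [7]
Final shape: (4, 3, 1, 1).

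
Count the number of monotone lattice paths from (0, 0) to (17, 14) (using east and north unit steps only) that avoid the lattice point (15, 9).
Number of paths = 237724941

Total paths from (0, 0) to (17, 14): C(31, 17) = 265182525. Paths through (15, 9): (paths (0, 0) → (15, 9)) × (paths (15, 9) → (17, 14)) = C(24, 15) · C(7, 2) = 1307504 · 21 = 27457584. Avoidance count = 265182525 − 27457584 = 237724941.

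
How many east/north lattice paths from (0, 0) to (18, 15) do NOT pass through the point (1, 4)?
Number of paths = 929787420

Total paths from (0, 0) to (18, 15): C(33, 18) = 1037158320. Paths through (1, 4): (paths (0, 0) → (1, 4)) × (paths (1, 4) → (18, 15)) = C(5, 1) · C(28, 17) = 5 · 21474180 = 107370900. Avoidance count = 1037158320 − 107370900 = 929787420.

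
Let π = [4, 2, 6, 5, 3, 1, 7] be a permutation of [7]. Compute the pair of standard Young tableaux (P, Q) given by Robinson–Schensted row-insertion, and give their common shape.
P = [1, 3, 7] / [2, 5] / [4] / [6];  Q = [1, 3, 7] / [2, 4] / [5] / [6];  common shape = (3, 2, 1, 1)

Row-insert the values π_1, π_2, … into P one at a time, bumping the leftmost entry strictly greater than the inserted value down to the next row. The recording tableau Q records, in position (i, j), the step at which that cell was added to P.
  Insert 4 (step 1): P = [4];  Q = [1]
  Insert 2 (step 2): P = [2] / [4];  Q = [1] / [2]
  Insert 6 (step 3): P = [2, 6] / [4];  Q = [1, 3] / [2]
  Insert 5 (step 4): P = [2, 5] / [4, 6];  Q = [1, 3] / [2, 4]
  Insert 3 (step 5): P = [2, 3] / [4, 5] / [6];  Q = [1, 3] / [2, 4] / [5]
  Insert 1 (step 6): P = [1, 3] / [2, 5] / [4] / [6];  Q = [1, 3] / [2, 4] / [5] / [6]
  Insert 7 (step 7): P = [1, 3, 7] / [2, 5] / [4] / [6];  Q = [1, 3, 7] / [2, 4] / [5] / [6]
Final shape: (3, 2, 1, 1).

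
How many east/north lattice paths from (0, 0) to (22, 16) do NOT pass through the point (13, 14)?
Number of paths = 21136767930

Total paths from (0, 0) to (22, 16): C(38, 22) = 22239974430. Paths through (13, 14): (paths (0, 0) → (13, 14)) × (paths (13, 14) → (22, 16)) = C(27, 13) · C(11, 9) = 20058300 · 55 = 1103206500. Avoidance count = 22239974430 − 1103206500 = 21136767930.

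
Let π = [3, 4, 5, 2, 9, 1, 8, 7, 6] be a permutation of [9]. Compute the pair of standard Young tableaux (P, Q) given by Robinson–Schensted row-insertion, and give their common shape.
P = [1, 4, 5, 6] / [2, 7] / [3, 8] / [9];  Q = [1, 2, 3, 5] / [4, 7] / [6, 8] / [9];  common shape = (4, 2, 2, 1)

Row-insert the values π_1, π_2, … into P one at a time, bumping the leftmost entry strictly greater than the inserted value down to the next row. The recording tableau Q records, in position (i, j), the step at which that cell was added to P.
  Insert 3 (step 1): P = [3];  Q = [1]
  Insert 4 (step 2): P = [3, 4];  Q = [1, 2]
  Insert 5 (step 3): P = [3, 4, 5];  Q = [1, 2, 3]
  Insert 2 (step 4): P = [2, 4, 5] / [3];  Q = [1, 2, 3] / [4]
  Insert 9 (step 5): P = [2, 4, 5, 9] / [3];  Q = [1, 2, 3, 5] / [4]
  Insert 1 (step 6): P = [1, 4, 5, 9] / [2] / [3];  Q = [1, 2, 3, 5] / [4] / [6]
  Insert 8 (step 7): P = [1, 4, 5, 8] / [2, 9] / [3];  Q = [1, 2, 3, 5] / [4, 7] / [6]
  Insert 7 (step 8): P = [1, 4, 5, 7] / [2, 8] / [3, 9];  Q = [1, 2, 3, 5] / [4, 7] / [6, 8]
  Insert 6 (step 9): P = [1, 4, 5, 6] / [2, 7] / [3, 8] / [9];  Q = [1, 2, 3, 5] / [4, 7] / [6, 8] / [9]
Final shape: (4, 2, 2, 1).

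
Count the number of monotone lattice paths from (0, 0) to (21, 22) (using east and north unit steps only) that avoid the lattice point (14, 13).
Number of paths = 822582529860

Total paths from (0, 0) to (21, 22): C(43, 21) = 1052049481860. Paths through (14, 13): (paths (0, 0) → (14, 13)) × (paths (14, 13) → (21, 22)) = C(27, 14) · C(16, 7) = 20058300 · 11440 = 229466952000. Avoidance count = 1052049481860 − 229466952000 = 822582529860.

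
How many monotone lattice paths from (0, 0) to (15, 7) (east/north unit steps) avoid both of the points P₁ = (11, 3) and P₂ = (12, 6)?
Number of paths = 76632

Inclusion–exclusion. Total paths: C(22, 15) = 170544. Through P₁: C(14, 11)·C(8, 4) = 25480. Through P₂: C(18, 12)·C(4, 3) = 74256. Since P₁ is strictly southwest of P₂, a monotone path through both must visit P₁ then P₂; paths through both = C(14, 11)·C(4, 1)·C(4, 3) = 5824. Avoid both = 170544 − 25480 − 74256 + 5824 = 76632.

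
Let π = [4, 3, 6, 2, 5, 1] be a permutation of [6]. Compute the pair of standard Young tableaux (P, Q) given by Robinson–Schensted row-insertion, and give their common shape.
P = [1, 5] / [2, 6] / [3] / [4];  Q = [1, 3] / [2, 5] / [4] / [6];  common shape = (2, 2, 1, 1)

Row-insert the values π_1, π_2, … into P one at a time, bumping the leftmost entry strictly greater than the inserted value down to the next row. The recording tableau Q records, in position (i, j), the step at which that cell was added to P.
  Insert 4 (step 1): P = [4];  Q = [1]
  Insert 3 (step 2): P = [3] / [4];  Q = [1] / [2]
  Insert 6 (step 3): P = [3, 6] / [4];  Q = [1, 3] / [2]
  Insert 2 (step 4): P = [2, 6] / [3] / [4];  Q = [1, 3] / [2] / [4]
  Insert 5 (step 5): P = [2, 5] / [3, 6] / [4];  Q = [1, 3] / [2, 5] / [4]
  Insert 1 (step 6): P = [1, 5] / [2, 6] / [3] / [4];  Q = [1, 3] / [2, 5] / [4] / [6]
Final shape: (2, 2, 1, 1).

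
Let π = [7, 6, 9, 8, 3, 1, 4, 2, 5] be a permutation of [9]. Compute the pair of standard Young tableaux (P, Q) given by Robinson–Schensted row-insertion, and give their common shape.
P = [1, 2, 5] / [3, 4] / [6, 8] / [7, 9];  Q = [1, 3, 9] / [2, 4] / [5, 7] / [6, 8];  common shape = (3, 2, 2, 2)

Row-insert the values π_1, π_2, … into P one at a time, bumping the leftmost entry strictly greater than the inserted value down to the next row. The recording tableau Q records, in position (i, j), the step at which that cell was added to P.
  Insert 7 (step 1): P = [7];  Q = [1]
  Insert 6 (step 2): P = [6] / [7];  Q = [1] / [2]
  Insert 9 (step 3): P = [6, 9] / [7];  Q = [1, 3] / [2]
  Insert 8 (step 4): P = [6, 8] / [7, 9];  Q = [1, 3] / [2, 4]
  Insert 3 (step 5): P = [3, 8] / [6, 9] / [7];  Q = [1, 3] / [2, 4] / [5]
  Insert 1 (step 6): P = [1, 8] / [3, 9] / [6] / [7];  Q = [1, 3] / [2, 4] / [5] / [6]
  Insert 4 (step 7): P = [1, 4] / [3, 8] / [6, 9] / [7];  Q = [1, 3] / [2, 4] / [5, 7] / [6]
  Insert 2 (step 8): P = [1, 2] / [3, 4] / [6, 8] / [7, 9];  Q = [1, 3] / [2, 4] / [5, 7] / [6, 8]
  Insert 5 (step 9): P = [1, 2, 5] / [3, 4] / [6, 8] / [7, 9];  Q = [1, 3, 9] / [2, 4] / [5, 7] / [6, 8]
Final shape: (3, 2, 2, 2).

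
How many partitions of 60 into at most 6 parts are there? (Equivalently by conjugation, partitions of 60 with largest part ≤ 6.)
p(60, parts ≤ 6) = 19858

Use the recurrence p(n, m) = p(n, m−1) + p(n−m, m): either the largest part is < m (count p(n, m−1)) or the largest part is exactly m (remove one copy of m, count p(n−m, m)). With p(0, ·) = 1 this gives p(60, parts ≤ 6) = 19858. (By conjugating Young diagrams, this also counts partitions of 60 into at most 6 parts.)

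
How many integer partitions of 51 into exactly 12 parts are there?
p(51, 12 parts) = 19978

Partitions of n into exactly k parts are in bijection with partitions of n − k into at most k parts (subtract 1 from each part). So p(51, exactly 12) = p(39, parts ≤ 12). Computing via the recurrence p(m, j) = p(m, j−1) + p(m−j, j) gives 19978.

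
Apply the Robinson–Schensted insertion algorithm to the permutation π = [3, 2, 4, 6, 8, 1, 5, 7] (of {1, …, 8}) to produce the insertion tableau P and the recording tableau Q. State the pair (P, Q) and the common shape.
P = [1, 4, 5, 7] / [2, 6, 8] / [3];  Q = [1, 3, 4, 5] / [2, 7, 8] / [6];  common shape = (4, 3, 1)

Row-insert the values π_1, π_2, … into P one at a time, bumping the leftmost entry strictly greater than the inserted value down to the next row. The recording tableau Q records, in position (i, j), the step at which that cell was added to P.
  Insert 3 (step 1): P = [3];  Q = [1]
  Insert 2 (step 2): P = [2] / [3];  Q = [1] / [2]
  Insert 4 (step 3): P = [2, 4] / [3];  Q = [1, 3] / [2]
  Insert 6 (step 4): P = [2, 4, 6] / [3];  Q = [1, 3, 4] / [2]
  Insert 8 (step 5): P = [2, 4, 6, 8] / [3];  Q = [1, 3, 4, 5] / [2]
  Insert 1 (step 6): P = [1, 4, 6, 8] / [2] / [3];  Q = [1, 3, 4, 5] / [2] / [6]
  Insert 5 (step 7): P = [1, 4, 5, 8] / [2, 6] / [3];  Q = [1, 3, 4, 5] / [2, 7] / [6]
  Insert 7 (step 8): P = [1, 4, 5, 7] / [2, 6, 8] / [3];  Q = [1, 3, 4, 5] / [2, 7, 8] / [6]
Final shape: (4, 3, 1).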